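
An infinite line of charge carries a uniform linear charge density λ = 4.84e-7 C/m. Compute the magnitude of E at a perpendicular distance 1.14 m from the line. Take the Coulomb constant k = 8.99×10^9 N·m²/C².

Take a coaxial cylindrical Gaussian surface of radius r = 1.14 m and length L.
Q_enc = λL, so λ_enc = 4.84e-7 C/m.
Gauss's law: E·2πrL = λ_enc L/ε₀.
E = 2k|λ_enc|/r = 2(8.99×10^9)(4.84×10^-7)/(1.14) = 7.63×10^3 N/C.

7.63×10^3 N/C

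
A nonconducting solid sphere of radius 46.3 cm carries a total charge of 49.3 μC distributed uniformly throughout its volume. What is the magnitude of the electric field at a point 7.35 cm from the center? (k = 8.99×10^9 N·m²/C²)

3.28e5 N/C

Take a concentric spherical Gaussian surface of radius r = 7.35 cm (r < R).
Only the charge within r is enclosed: Q_enc = Q·(r/R)³ = (49.3 μC)·(7.35 cm/46.3 cm)³ = 1.972×10^-7 C.
By Gauss's law, ∮E·dA = E·4πr² = Q_enc/ε₀.
E = k|Q_enc|/r² = (8.99×10^9)(1.972e-7)/(0.0735)² = 3.28×10^5 N/C.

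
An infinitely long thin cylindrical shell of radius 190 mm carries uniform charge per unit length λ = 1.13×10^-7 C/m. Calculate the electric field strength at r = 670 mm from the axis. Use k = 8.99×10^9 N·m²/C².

|E| = 3.03×10^3 N/C

Take a coaxial cylindrical Gaussian surface of radius r = 670 mm and length L (r > 190 mm).
The full line charge is enclosed: λ_enc = 1.13×10^-7 C/m.
Gauss's law: E·2πrL = λ_enc L/ε₀.
E = 2k|λ_enc|/r = 2(8.99×10^9)(1.13×10^-7)/(0.67) = 3.03×10^3 N/C.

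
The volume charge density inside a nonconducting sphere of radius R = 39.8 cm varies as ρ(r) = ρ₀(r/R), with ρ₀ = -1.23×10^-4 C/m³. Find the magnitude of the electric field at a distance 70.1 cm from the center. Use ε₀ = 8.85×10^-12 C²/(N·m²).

|E| ≈ 4.46×10^5 V/m

Symmetry ⇒ E = E(r) r̂. Gaussian sphere of radius r = 70.1 cm (r > R, all charge enclosed).
Q_enc = 4π ∫₀^R ρ₀(r'/R)^1 r'² dr' = 4πρ₀R³/4 = -2.436×10^-5 C.
Gauss's law: E·4πr² = Q_enc/ε₀.
E = |Q_enc|/(4πε₀r²) = (2.436×10^-5)/(4π·8.85×10^-12·(0.701)²) = 4.46e5 N/C.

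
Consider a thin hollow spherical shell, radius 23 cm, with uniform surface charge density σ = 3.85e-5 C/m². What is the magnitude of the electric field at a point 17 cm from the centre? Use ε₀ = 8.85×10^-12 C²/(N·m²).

E = 0

Use a concentric Gaussian sphere at r = 17 cm (inside the shell, r < 23 cm).
No charge lies within this surface, so Q_enc = 0 and Gauss's law gives E·4πr² = 0 ⇒ E = 0.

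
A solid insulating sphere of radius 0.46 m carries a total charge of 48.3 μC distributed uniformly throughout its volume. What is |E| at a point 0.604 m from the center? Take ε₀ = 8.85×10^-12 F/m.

By spherical symmetry E is radial; choose a Gaussian sphere of radius r = 0.604 m (r > R, so the entire charge is enclosed).
Q_enc = 48.3 μC = 4.83×10^-5 C.
By Gauss's law, ∮E·dA = E·4πr² = Q_enc/ε₀.
E = |Q_enc|/(4πε₀r²) = (4.83×10^-5)/(4π·8.85×10^-12·(0.604)²) = 1.19×10^6 N/C.

|E| = 1.19×10^6 V/m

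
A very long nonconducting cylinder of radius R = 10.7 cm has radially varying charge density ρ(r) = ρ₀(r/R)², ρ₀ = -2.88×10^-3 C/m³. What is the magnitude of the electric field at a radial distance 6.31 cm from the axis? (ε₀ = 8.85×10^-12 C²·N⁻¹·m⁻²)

Choose a coaxial cylinder of radius r = 6.31 cm (arbitrary length L) as the Gaussian surface (r < R).
Integrating ρ over the cross-section to radius r: λ_enc = (2πρ₀/R²) ∫₀^r r'^3 dr' = 2πρ₀ r^4/(4·R²) = -6.264×10^-6 C/m.
Since E is radial and uniform over the curved surface, Φ = E·2πrL = Q_enc/ε₀ = λ_enc L/ε₀.
E = |λ_enc|/(2πε₀r) = (6.264e-6)/(2π·8.85×10^-12·0.0631) = 1.79×10^6 N/C.

E ≈ 1.79×10^6 N/C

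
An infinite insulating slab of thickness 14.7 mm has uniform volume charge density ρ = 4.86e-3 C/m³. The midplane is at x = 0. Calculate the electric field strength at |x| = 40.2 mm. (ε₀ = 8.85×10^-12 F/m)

The point |x| = 40.2 mm lies outside the slab (half-thickness 0.00735 m). A symmetric pillbox spanning the full slab encloses Q_enc = ρ·d·A.
Flux = 2EA ⇒ E = |ρ|d/(2ε₀), independent of distance outside.
E = (4.86×10^-3)(0.0147)/(2·8.85×10^-12) = 4.04×10^6 N/C.

|E| = 4.04×10^6 N/C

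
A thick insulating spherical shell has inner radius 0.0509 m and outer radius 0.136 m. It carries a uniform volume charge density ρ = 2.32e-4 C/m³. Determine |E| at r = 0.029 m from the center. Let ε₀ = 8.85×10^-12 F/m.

E = 0

By spherical symmetry E is radial; choose a Gaussian sphere of radius r = 0.029 m (r < 0.0509 m, inside the empty cavity).
Q_enc = 0 (all charge lies at larger r); Gauss's law gives E = 0.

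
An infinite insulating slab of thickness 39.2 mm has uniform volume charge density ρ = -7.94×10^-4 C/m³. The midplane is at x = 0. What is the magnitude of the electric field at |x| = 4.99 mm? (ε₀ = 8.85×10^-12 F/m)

|E| ≈ 4.48×10^5 N/C

By symmetry E is perpendicular to the slab. A Gaussian pillbox from −4.99 mm to +4.99 mm (face area A) lies entirely within the slab.
Q_enc = ρ·(2x)·A and flux = 2EA, so 2EA = 2ρxA/ε₀ ⇒ E = |ρ|x/ε₀.
E = (7.94×10^-4)(0.00499)/(8.85×10^-12) = 4.48×10^5 N/C.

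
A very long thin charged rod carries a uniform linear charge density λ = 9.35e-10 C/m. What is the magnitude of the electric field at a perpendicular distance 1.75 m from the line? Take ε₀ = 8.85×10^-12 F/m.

Coaxial Gaussian cylinder, radius r = 1.75 m, length L.
Q_enc = λL, so λ_enc = 9.35e-10 C/m.
Applying ∮E·dA = Q_enc/ε₀ with the end caps contributing no flux:
E = |λ_enc|/(2πε₀r) = (9.35×10^-10)/(2π·8.85×10^-12·1.75) = 9.61 N/C.

9.61 V/m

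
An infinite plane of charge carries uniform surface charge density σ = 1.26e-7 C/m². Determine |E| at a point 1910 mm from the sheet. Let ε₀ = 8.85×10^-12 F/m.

|E| ≈ 7.12e3 V/m

Choose a cylindrical pillbox piercing the sheet, end faces (area A) parallel to it.
Only the two end caps contribute flux: Φ = 2EA. With Q_enc = σA, Gauss's law gives E = |σ|/(2ε₀).
E = |σ|/(2ε₀) = (1.26×10^-7)/(2·8.85×10^-12) = 7.12×10^3 N/C.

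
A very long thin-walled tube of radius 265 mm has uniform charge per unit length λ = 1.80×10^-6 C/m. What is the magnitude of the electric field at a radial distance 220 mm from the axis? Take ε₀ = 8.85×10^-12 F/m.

Choose a coaxial cylinder of radius r = 220 mm (arbitrary length L) as the Gaussian surface (r < 265 mm, inside the shell).
All the surface charge lies outside this cylinder: Q_enc = 0, hence E = 0.

E = 0 (no enclosed charge)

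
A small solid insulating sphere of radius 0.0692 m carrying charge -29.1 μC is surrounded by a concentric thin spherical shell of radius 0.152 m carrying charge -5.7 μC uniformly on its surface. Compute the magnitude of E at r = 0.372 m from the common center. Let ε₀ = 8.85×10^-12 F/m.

2.26×10^6 V/m

By spherical symmetry E is radial; choose a Gaussian sphere of radius r = 0.372 m (r > 0.152 m, enclosing both).
Q_enc = (-29.1 μC) + (-5.7 μC) = -3.48×10^-5 C.
By Gauss's law, ∮E·dA = E·4πr² = Q_enc/ε₀.
E = |Q_enc|/(4πε₀r²) = (3.48×10^-5)/(4π·8.85×10^-12·(0.372)²) = 2.26×10^6 N/C.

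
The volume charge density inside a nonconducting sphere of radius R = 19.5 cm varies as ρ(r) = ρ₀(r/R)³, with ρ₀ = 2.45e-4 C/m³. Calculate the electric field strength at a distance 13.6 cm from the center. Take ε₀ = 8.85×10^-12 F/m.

E ≈ 2.13×10^5 V/m

Symmetry ⇒ E = E(r) r̂. Gaussian sphere of radius r = 13.6 cm (r < R).
Integrate the density: Q_enc = 4π ∫₀^r ρ₀(r'/R)^3 r'² dr' = 4πρ₀ r^6/(6·R³) = 4.379×10^-7 C.
Applying ∮E·dA = Q_enc/ε₀ with Φ = E(4πr²):
E = |Q_enc|/(4πε₀r²) = (4.379e-7)/(4π·8.85×10^-12·(0.136)²) = 2.13e5 N/C.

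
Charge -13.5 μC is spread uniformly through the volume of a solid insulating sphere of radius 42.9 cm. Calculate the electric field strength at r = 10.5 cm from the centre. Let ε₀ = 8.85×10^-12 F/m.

E ≈ 1.61×10^5 N/C

Use a concentric Gaussian sphere at r = 10.5 cm (r < R).
Only the charge within r is enclosed: Q_enc = Q·(r/R)³ = (-13.5 μC)·(10.5 cm/42.9 cm)³ = -1.979e-7 C.
Gauss's law: E·4πr² = Q_enc/ε₀.
E = |Q_enc|/(4πε₀r²) = (1.979×10^-7)/(4π·8.85×10^-12·(0.105)²) = 1.61e5 N/C.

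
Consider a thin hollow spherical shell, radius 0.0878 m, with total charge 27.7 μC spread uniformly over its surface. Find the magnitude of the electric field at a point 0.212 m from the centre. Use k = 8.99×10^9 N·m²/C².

Take a concentric spherical Gaussian surface of radius r = 0.212 m (r > 0.0878 m).
The entire shell is enclosed: Q_enc = 2.77e-5 C.
Gauss's law: E·4πr² = Q_enc/ε₀.
E = k|Q_enc|/r² = (8.99×10^9)(2.77×10^-5)/(0.212)² = 5.54e6 N/C.

|E| = 5.54e6 N/C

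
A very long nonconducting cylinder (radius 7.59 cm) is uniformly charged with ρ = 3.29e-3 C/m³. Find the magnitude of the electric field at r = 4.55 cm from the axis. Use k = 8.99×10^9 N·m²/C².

E ≈ 8.46×10^6 V/m

Choose a coaxial cylinder of radius r = 4.55 cm (arbitrary length L) as the Gaussian surface (r < R).
Enclosed charge per unit length: λ_enc = ρ·πr² = (3.29e-3)π(0.0455)² = 2.14×10^-5 C/m.
Applying ∮E·dA = Q_enc/ε₀ with the end caps contributing no flux:
E = 2k|λ_enc|/r = 2(8.99×10^9)(2.14e-5)/(0.0455) = 8.46×10^6 N/C.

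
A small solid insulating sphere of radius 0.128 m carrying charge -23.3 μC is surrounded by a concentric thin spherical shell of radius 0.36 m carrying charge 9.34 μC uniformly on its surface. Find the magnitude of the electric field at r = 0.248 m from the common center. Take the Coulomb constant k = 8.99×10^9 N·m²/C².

E = 3.41×10^6 V/m

Take a concentric spherical Gaussian surface of radius r = 0.248 m (between the bodies, 0.128 m < r < 0.36 m).
Only the inner charge is enclosed; the outer shell contributes nothing inside itself. Q_enc = -23.3 μC = -2.33×10^-5 C.
Gauss's law: E·4πr² = Q_enc/ε₀.
E = k|Q_enc|/r² = (8.99×10^9)(2.33×10^-5)/(0.248)² = 3.41×10^6 N/C.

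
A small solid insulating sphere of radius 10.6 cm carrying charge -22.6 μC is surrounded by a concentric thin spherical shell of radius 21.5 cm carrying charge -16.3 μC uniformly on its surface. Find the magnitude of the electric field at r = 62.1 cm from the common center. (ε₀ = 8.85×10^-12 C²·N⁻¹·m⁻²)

Symmetry ⇒ E = E(r) r̂. Gaussian sphere of radius r = 62.1 cm (r > 21.5 cm, enclosing both).
Q_enc = (-22.6 μC) + (-16.3 μC) = -3.89×10^-5 C.
Gauss's law: E·4πr² = Q_enc/ε₀.
E = |Q_enc|/(4πε₀r²) = (3.89×10^-5)/(4π·8.85×10^-12·(0.621)²) = 9.07e5 N/C.

|E| = 9.07e5 V/m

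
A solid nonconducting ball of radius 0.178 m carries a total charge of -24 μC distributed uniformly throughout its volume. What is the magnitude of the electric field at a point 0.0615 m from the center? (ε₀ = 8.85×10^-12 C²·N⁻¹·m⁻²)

Use a concentric Gaussian sphere at r = 0.0615 m (r < R).
Only the charge within r is enclosed: Q_enc = Q·(r/R)³ = (-24 μC)·(0.0615 m/0.178 m)³ = -9.899e-7 C.
Applying ∮E·dA = Q_enc/ε₀ with Φ = E(4πr²):
E = |Q_enc|/(4πε₀r²) = (9.899×10^-7)/(4π·8.85×10^-12·(0.0615)²) = 2.35×10^6 N/C.

E = 2.35×10^6 N/C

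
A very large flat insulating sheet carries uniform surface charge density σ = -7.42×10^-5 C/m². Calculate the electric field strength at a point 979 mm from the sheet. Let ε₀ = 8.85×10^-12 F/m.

Choose a cylindrical pillbox piercing the sheet, end faces (area A) parallel to it.
Flux Φ = 2EA and Q_enc = σA, so 2EA = σA/ε₀ ⇒ E = |σ|/(2ε₀), independent of distance.
E = |σ|/(2ε₀) = (7.42e-5)/(2·8.85×10^-12) = 4.19×10^6 N/C.

E ≈ 4.19e6 N/C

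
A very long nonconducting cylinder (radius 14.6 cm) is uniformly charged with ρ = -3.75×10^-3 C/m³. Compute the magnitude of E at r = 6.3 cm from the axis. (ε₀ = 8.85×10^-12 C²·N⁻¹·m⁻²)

Take a coaxial cylindrical Gaussian surface of radius r = 6.3 cm and length L (r < R).
Charge inside radius r per length L is ρ·πr²·L, so λ_enc = ρπr² = -4.676×10^-5 C/m.
Applying ∮E·dA = Q_enc/ε₀ with the end caps contributing no flux:
E = |λ_enc|/(2πε₀r) = (4.676×10^-5)/(2π·8.85×10^-12·0.063) = 1.33×10^7 N/C.

E ≈ 1.33×10^7 N/C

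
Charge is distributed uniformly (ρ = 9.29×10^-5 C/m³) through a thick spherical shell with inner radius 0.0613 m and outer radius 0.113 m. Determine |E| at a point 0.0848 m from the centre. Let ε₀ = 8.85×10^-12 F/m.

E = 1.85e5 V/m

By spherical symmetry E is radial; choose a Gaussian sphere of radius r = 0.0848 m (within the shell material, 0.0613 m < r < 0.113 m).
Only the shell between 0.0613 m and r is enclosed: Q_enc = ρ·(4π/3)(r³ − a³) = (9.29×10^-5)·(4π/3)·((0.0848)³ − (0.0613)³) = 1.477×10^-7 C.
Since E is radial and uniform over the Gaussian sphere, Φ = E·4πr² = Q_enc/ε₀.
E = |Q_enc|/(4πε₀r²) = (1.477×10^-7)/(4π·8.85×10^-12·(0.0848)²) = 1.85e5 N/C.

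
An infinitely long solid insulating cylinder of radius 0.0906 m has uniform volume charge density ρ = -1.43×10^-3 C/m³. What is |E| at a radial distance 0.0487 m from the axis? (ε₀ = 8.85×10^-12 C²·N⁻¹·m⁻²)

|E| = 3.93×10^6 N/C

Choose a coaxial cylinder of radius r = 0.0487 m (arbitrary length L) as the Gaussian surface (r < R).
Charge inside radius r per length L is ρ·πr²·L, so λ_enc = ρπr² = -1.065e-5 C/m.
By Gauss's law (flux through the curved wall only), E·2πrL = λ_enc L/ε₀.
E = |λ_enc|/(2πε₀r) = (1.065×10^-5)/(2π·8.85×10^-12·0.0487) = 3.93×10^6 N/C.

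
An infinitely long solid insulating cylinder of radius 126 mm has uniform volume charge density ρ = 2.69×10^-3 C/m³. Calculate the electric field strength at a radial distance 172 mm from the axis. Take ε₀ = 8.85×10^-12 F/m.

By cylindrical symmetry E is radial; use a coaxial Gaussian cylinder of radius 172 mm and length L (r > 126 mm, full cross-section enclosed).
λ_enc = ρ·πR² = (2.69e-3)π(0.126)² = 1.342e-4 C/m.
By Gauss's law (flux through the curved wall only), E·2πrL = λ_enc L/ε₀.
E = |λ_enc|/(2πε₀r) = (1.342×10^-4)/(2π·8.85×10^-12·0.172) = 1.40e7 N/C.

|E| = 1.40×10^7 V/m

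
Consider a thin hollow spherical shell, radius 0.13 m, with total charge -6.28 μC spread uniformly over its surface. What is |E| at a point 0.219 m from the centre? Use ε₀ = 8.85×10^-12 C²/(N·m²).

Symmetry ⇒ E = E(r) r̂. Gaussian sphere of radius r = 0.219 m (r > 0.13 m).
The entire shell is enclosed: Q_enc = -6.28×10^-6 C.
By Gauss's law, ∮E·dA = E·4πr² = Q_enc/ε₀.
E = |Q_enc|/(4πε₀r²) = (6.28×10^-6)/(4π·8.85×10^-12·(0.219)²) = 1.18×10^6 N/C.

E = 1.18×10^6 V/m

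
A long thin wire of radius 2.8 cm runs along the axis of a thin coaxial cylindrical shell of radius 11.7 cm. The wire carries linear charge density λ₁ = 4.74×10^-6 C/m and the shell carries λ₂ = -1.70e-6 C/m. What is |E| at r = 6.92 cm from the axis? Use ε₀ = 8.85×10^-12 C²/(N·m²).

Coaxial Gaussian cylinder, radius r = 6.92 cm, length L (between the conductors, 2.8 cm < r < 11.7 cm).
The shell at 11.7 cm lies outside the Gaussian surface, so λ_enc = λ₁ = 4.74×10^-6 C/m.
Since E is radial and uniform over the curved surface, Φ = E·2πrL = Q_enc/ε₀ = λ_enc L/ε₀.
E = |λ_enc|/(2πε₀r) = (4.74×10^-6)/(2π·8.85×10^-12·0.0692) = 1.23×10^6 N/C.

1.23×10^6 N/C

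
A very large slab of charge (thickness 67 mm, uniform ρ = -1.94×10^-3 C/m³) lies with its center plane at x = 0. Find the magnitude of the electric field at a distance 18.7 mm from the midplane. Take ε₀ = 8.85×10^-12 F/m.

|E| ≈ 4.10×10^6 N/C

By symmetry E is perpendicular to the slab. A Gaussian pillbox from −18.7 mm to +18.7 mm (face area A) lies entirely within the slab.
Q_enc = ρ·(2x)·A and flux = 2EA, so 2EA = 2ρxA/ε₀ ⇒ E = |ρ|x/ε₀.
E = (1.94×10^-3)(0.0187)/(8.85×10^-12) = 4.10e6 N/C.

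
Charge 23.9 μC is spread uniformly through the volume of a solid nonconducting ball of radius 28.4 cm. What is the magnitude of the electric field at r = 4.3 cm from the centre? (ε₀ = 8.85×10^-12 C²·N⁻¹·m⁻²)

Use a concentric Gaussian sphere at r = 4.3 cm (r < R).
For a uniform sphere the enclosed fraction is (r/R)³, so Q_enc = (23.9 μC)(0.043/0.284)³ = 8.296×10^-8 C.
Gauss's law: E·4πr² = Q_enc/ε₀.
E = |Q_enc|/(4πε₀r²) = (8.296×10^-8)/(4π·8.85×10^-12·(0.043)²) = 4.03×10^5 N/C.

|E| ≈ 4.03×10^5 N/C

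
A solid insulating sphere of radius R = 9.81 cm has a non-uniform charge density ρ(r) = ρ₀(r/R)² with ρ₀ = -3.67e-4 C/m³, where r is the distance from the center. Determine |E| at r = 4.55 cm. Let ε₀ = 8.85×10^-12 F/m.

|E| ≈ 8.12×10^4 N/C

Use a concentric Gaussian sphere at r = 4.55 cm (r < R).
Q_enc = ∫₀^r ρ(r')·4πr'² dr' = (4πρ₀/R²) ∫₀^r r'^4 dr' = 4πρ₀ r^5/(5·R²) = -1.869e-8 C.
By Gauss's law, ∮E·dA = E·4πr² = Q_enc/ε₀.
E = |Q_enc|/(4πε₀r²) = (1.869×10^-8)/(4π·8.85×10^-12·(0.0455)²) = 8.12e4 N/C.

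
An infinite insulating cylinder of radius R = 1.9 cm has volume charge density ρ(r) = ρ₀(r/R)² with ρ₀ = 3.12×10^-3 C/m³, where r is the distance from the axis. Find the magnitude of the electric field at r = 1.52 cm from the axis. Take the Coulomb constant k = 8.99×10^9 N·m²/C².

Coaxial Gaussian cylinder, radius r = 1.52 cm, length L (r < R).
Integrating ρ over the cross-section to radius r: λ_enc = (2πρ₀/R²) ∫₀^r r'^3 dr' = 2πρ₀ r^4/(4·R²) = 7.247×10^-7 C/m.
By Gauss's law (flux through the curved wall only), E·2πrL = λ_enc L/ε₀.
E = 2k|λ_enc|/r = 2(8.99×10^9)(7.247e-7)/(0.0152) = 8.57×10^5 N/C.

8.57e5 N/C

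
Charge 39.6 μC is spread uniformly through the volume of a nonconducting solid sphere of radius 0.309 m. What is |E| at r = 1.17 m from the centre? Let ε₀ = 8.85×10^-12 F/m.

E = 2.60×10^5 N/C

Symmetry ⇒ E = E(r) r̂. Gaussian sphere of radius r = 1.17 m (r > R, so the entire charge is enclosed).
Q_enc = 39.6 μC = 3.96×10^-5 C.
Applying ∮E·dA = Q_enc/ε₀ with Φ = E(4πr²):
E = |Q_enc|/(4πε₀r²) = (3.96e-5)/(4π·8.85×10^-12·(1.17)²) = 2.60×10^5 N/C.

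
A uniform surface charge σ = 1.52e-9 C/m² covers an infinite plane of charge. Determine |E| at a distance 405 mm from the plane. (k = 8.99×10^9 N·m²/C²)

By planar symmetry E is perpendicular to the sheet and uniform; use a Gaussian pillbox with flat faces of area A on each side of the sheet.
Flux Φ = 2EA and Q_enc = σA, so 2EA = σA/ε₀ ⇒ E = |σ|/(2ε₀), independent of distance.
E = 2πk|σ| = 2π(8.99×10^9)(1.52×10^-9) = 85.9 N/C.

E ≈ 85.9 N/C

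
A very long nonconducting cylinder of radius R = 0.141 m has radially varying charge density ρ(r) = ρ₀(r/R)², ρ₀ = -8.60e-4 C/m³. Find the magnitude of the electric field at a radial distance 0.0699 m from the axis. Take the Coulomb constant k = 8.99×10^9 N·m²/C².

|E| = 4.17e5 V/m

Choose a coaxial cylinder of radius r = 0.0699 m (arbitrary length L) as the Gaussian surface (r < R).
λ_enc = ∫₀^r ρ(r')·2πr' dr' = (2πρ₀/R²)·r^4/4 = -1.622×10^-6 C/m.
Since E is radial and uniform over the curved surface, Φ = E·2πrL = Q_enc/ε₀ = λ_enc L/ε₀.
E = 2k|λ_enc|/r = 2(8.99×10^9)(1.622×10^-6)/(0.0699) = 4.17e5 N/C.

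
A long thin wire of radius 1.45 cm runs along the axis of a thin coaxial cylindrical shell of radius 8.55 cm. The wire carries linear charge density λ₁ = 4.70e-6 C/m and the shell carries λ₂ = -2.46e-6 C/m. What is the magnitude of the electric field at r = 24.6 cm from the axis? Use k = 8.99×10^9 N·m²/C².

1.64×10^5 N/C

Coaxial Gaussian cylinder, radius r = 24.6 cm, length L (r > 8.55 cm, enclosing both).
λ_enc = λ₁ + λ₂ = (4.70×10^-6) + (-2.46e-6) = 2.24×10^-6 C/m.
By Gauss's law (flux through the curved wall only), E·2πrL = λ_enc L/ε₀.
E = 2k|λ_enc|/r = 2(8.99×10^9)(2.24×10^-6)/(0.246) = 1.64×10^5 N/C.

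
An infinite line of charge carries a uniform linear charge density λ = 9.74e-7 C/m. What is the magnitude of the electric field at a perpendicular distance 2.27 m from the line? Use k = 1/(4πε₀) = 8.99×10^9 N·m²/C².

7.71×10^3 N/C

Take a coaxial cylindrical Gaussian surface of radius r = 2.27 m and length L.
Q_enc = λL, so λ_enc = 9.74×10^-7 C/m.
Applying ∮E·dA = Q_enc/ε₀ with the end caps contributing no flux:
E = 2k|λ_enc|/r = 2(8.99×10^9)(9.74×10^-7)/(2.27) = 7.71e3 N/C.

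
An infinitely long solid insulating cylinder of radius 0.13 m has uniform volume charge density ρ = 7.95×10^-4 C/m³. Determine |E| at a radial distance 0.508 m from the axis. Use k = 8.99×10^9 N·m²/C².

|E| ≈ 1.49×10^6 N/C

Coaxial Gaussian cylinder, radius r = 0.508 m, length L (r > 0.13 m, full cross-section enclosed).
λ_enc = ρ·πR² = (7.95×10^-4)π(0.13)² = 4.221e-5 C/m.
By Gauss's law (flux through the curved wall only), E·2πrL = λ_enc L/ε₀.
E = 2k|λ_enc|/r = 2(8.99×10^9)(4.221e-5)/(0.508) = 1.49×10^6 N/C.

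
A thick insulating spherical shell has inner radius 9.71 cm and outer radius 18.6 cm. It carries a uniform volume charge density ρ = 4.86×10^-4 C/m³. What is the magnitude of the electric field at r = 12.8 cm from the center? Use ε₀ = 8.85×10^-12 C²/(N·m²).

E ≈ 1.32e6 V/m

Symmetry ⇒ E = E(r) r̂. Gaussian sphere of radius r = 12.8 cm (within the shell material, 9.71 cm < r < 18.6 cm).
Enclosed charge is the volume from a to r: Q_enc = (4π/3)ρ(r³ − a³) = 2.406×10^-6 C.
Since E is radial and uniform over the Gaussian sphere, Φ = E·4πr² = Q_enc/ε₀.
E = |Q_enc|/(4πε₀r²) = (2.406×10^-6)/(4π·8.85×10^-12·(0.128)²) = 1.32×10^6 N/C.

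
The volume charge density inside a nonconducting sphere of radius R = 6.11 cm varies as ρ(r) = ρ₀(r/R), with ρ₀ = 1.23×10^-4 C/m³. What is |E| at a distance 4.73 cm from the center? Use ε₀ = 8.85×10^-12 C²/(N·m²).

|E| = 1.27e5 V/m

Symmetry ⇒ E = E(r) r̂. Gaussian sphere of radius r = 4.73 cm (r < R).
Q_enc = ∫₀^r ρ(r')·4πr'² dr' = (4πρ₀/R) ∫₀^r r'^3 dr' = 4πρ₀ r^4/(4·R) = 3.166×10^-8 C.
Applying ∮E·dA = Q_enc/ε₀ with Φ = E(4πr²):
E = |Q_enc|/(4πε₀r²) = (3.166×10^-8)/(4π·8.85×10^-12·(0.0473)²) = 1.27e5 N/C.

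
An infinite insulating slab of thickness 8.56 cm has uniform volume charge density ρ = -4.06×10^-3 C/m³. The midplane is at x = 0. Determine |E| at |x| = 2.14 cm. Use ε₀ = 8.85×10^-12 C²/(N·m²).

By symmetry E is perpendicular to the slab. A Gaussian pillbox from −2.14 cm to +2.14 cm (face area A) lies entirely within the slab.
Q_enc = ρ·(2x)·A and flux = 2EA, so 2EA = 2ρxA/ε₀ ⇒ E = |ρ|x/ε₀.
E = (4.06e-3)(0.0214)/(8.85×10^-12) = 9.82×10^6 N/C.

9.82×10^6 N/C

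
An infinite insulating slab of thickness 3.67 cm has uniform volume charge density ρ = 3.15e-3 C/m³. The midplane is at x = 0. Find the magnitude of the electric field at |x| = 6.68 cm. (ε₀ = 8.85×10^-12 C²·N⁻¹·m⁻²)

6.53e6 N/C

The point |x| = 6.68 cm lies outside the slab (half-thickness 0.01835 m). A symmetric pillbox spanning the full slab encloses Q_enc = ρ·d·A.
Flux = 2EA ⇒ E = |ρ|d/(2ε₀), independent of distance outside.
E = (3.15e-3)(0.0367)/(2·8.85×10^-12) = 6.53×10^6 N/C.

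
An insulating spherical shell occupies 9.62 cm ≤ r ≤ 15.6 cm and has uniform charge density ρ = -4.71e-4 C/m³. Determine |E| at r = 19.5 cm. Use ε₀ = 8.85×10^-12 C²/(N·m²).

Use a concentric Gaussian sphere at r = 19.5 cm (r > 15.6 cm, enclosing the whole shell).
Q_enc = ρ·(4π/3)(b³ − a³) = (-4.71×10^-4)·(4π/3)·((0.156)³ − (0.0962)³) = -5.734e-6 C.
Gauss's law: E·4πr² = Q_enc/ε₀.
E = |Q_enc|/(4πε₀r²) = (5.734×10^-6)/(4π·8.85×10^-12·(0.195)²) = 1.36×10^6 N/C.

1.36×10^6 V/m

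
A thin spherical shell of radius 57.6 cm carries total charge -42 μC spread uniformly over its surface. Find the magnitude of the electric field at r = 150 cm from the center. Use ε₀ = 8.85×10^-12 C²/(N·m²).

|E| ≈ 1.68e5 N/C

Symmetry ⇒ E = E(r) r̂. Gaussian sphere of radius r = 150 cm (r > 57.6 cm).
The entire shell is enclosed: Q_enc = -4.20×10^-5 C.
Applying ∮E·dA = Q_enc/ε₀ with Φ = E(4πr²):
E = |Q_enc|/(4πε₀r²) = (4.20×10^-5)/(4π·8.85×10^-12·(1.5)²) = 1.68×10^5 N/C.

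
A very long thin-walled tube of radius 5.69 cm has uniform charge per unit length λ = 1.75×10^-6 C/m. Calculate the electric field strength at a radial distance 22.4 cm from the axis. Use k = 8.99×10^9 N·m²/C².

1.40e5 V/m

Coaxial Gaussian cylinder, radius r = 22.4 cm, length L (r > 5.69 cm).
The full line charge is enclosed: λ_enc = 1.75×10^-6 C/m.
Applying ∮E·dA = Q_enc/ε₀ with the end caps contributing no flux:
E = 2k|λ_enc|/r = 2(8.99×10^9)(1.75×10^-6)/(0.224) = 1.40×10^5 N/C.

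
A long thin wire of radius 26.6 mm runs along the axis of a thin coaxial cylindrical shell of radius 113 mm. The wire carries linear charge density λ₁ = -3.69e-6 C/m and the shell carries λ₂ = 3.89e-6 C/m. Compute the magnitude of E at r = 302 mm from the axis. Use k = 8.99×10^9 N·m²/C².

|E| ≈ 1.19e4 N/C

By cylindrical symmetry E is radial; use a coaxial Gaussian cylinder of radius 302 mm and length L (r > 113 mm, enclosing both).
λ_enc = λ₁ + λ₂ = (-3.69e-6) + (3.89×10^-6) = 2.00×10^-7 C/m.
Applying ∮E·dA = Q_enc/ε₀ with the end caps contributing no flux:
E = 2k|λ_enc|/r = 2(8.99×10^9)(2.00×10^-7)/(0.302) = 1.19×10^4 N/C.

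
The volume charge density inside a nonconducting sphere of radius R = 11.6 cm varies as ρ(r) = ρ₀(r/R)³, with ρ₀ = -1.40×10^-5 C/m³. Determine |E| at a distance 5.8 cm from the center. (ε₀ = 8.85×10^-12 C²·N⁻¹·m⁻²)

E ≈ 1.91×10^3 N/C

Symmetry ⇒ E = E(r) r̂. Gaussian sphere of radius r = 5.8 cm (r < R).
Integrate the density: Q_enc = 4π ∫₀^r ρ₀(r'/R)^3 r'² dr' = 4πρ₀ r^6/(6·R³) = -7.151e-10 C.
Applying ∮E·dA = Q_enc/ε₀ with Φ = E(4πr²):
E = |Q_enc|/(4πε₀r²) = (7.151×10^-10)/(4π·8.85×10^-12·(0.058)²) = 1.91e3 N/C.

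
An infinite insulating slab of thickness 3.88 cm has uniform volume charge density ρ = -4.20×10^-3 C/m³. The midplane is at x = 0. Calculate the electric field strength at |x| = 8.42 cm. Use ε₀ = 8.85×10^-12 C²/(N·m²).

The point |x| = 8.42 cm lies outside the slab (half-thickness 0.0194 m). A symmetric pillbox spanning the full slab encloses Q_enc = ρ·d·A.
Flux = 2EA ⇒ E = |ρ|d/(2ε₀), independent of distance outside.
E = (4.20×10^-3)(0.0388)/(2·8.85×10^-12) = 9.21×10^6 N/C.

E ≈ 9.21e6 N/C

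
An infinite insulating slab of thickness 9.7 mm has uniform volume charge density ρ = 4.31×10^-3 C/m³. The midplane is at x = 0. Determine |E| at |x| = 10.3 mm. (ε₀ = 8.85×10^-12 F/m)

|E| = 2.36e6 N/C

The point |x| = 10.3 mm lies outside the slab (half-thickness 0.00485 m). A symmetric pillbox spanning the full slab encloses Q_enc = ρ·d·A.
Flux = 2EA ⇒ E = |ρ|d/(2ε₀), independent of distance outside.
E = (4.31e-3)(0.0097)/(2·8.85×10^-12) = 2.36e6 N/C.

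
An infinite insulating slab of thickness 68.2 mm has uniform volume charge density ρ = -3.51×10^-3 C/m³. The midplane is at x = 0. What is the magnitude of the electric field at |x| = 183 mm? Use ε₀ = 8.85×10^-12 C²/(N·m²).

E ≈ 1.35e7 N/C

The point |x| = 183 mm lies outside the slab (half-thickness 0.0341 m). A symmetric pillbox spanning the full slab encloses Q_enc = ρ·d·A.
Flux = 2EA ⇒ E = |ρ|d/(2ε₀), independent of distance outside.
E = (3.51×10^-3)(0.0682)/(2·8.85×10^-12) = 1.35e7 N/C.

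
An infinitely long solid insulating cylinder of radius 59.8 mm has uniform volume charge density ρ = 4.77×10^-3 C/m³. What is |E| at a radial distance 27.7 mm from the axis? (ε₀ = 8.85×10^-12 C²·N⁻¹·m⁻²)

Take a coaxial cylindrical Gaussian surface of radius r = 27.7 mm and length L (r < R).
Charge inside radius r per length L is ρ·πr²·L, so λ_enc = ρπr² = 1.15e-5 C/m.
Gauss's law: E·2πrL = λ_enc L/ε₀.
E = |λ_enc|/(2πε₀r) = (1.15×10^-5)/(2π·8.85×10^-12·0.0277) = 7.46e6 N/C.

7.46×10^6 V/m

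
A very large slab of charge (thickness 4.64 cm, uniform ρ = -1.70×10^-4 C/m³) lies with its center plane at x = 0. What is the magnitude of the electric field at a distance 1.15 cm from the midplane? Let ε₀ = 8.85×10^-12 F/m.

By symmetry E is perpendicular to the slab. A Gaussian pillbox from −1.15 cm to +1.15 cm (face area A) lies entirely within the slab.
Q_enc = ρ·(2x)·A and flux = 2EA, so 2EA = 2ρxA/ε₀ ⇒ E = |ρ|x/ε₀.
E = (1.70×10^-4)(0.0115)/(8.85×10^-12) = 2.21×10^5 N/C.

|E| = 2.21×10^5 N/C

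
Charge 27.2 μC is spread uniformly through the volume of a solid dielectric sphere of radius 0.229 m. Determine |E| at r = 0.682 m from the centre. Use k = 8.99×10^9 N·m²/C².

Use a concentric Gaussian sphere at r = 0.682 m (r > R, so the entire charge is enclosed).
Q_enc = 27.2 μC = 2.72×10^-5 C.
By Gauss's law, ∮E·dA = E·4πr² = Q_enc/ε₀.
E = k|Q_enc|/r² = (8.99×10^9)(2.72×10^-5)/(0.682)² = 5.26×10^5 N/C.

|E| = 5.26e5 V/m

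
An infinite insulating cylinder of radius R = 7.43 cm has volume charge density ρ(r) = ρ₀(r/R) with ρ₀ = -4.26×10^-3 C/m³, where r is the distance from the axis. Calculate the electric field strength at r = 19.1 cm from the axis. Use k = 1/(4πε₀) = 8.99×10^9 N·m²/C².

Choose a coaxial cylinder of radius r = 19.1 cm (arbitrary length L) as the Gaussian surface (r > R, full charge per length enclosed).
λ_enc = 2π ∫₀^R ρ₀(r'/R)^1 r' dr' = 2πρ₀R²/3 = -4.925×10^-5 C/m.
Gauss's law: E·2πrL = λ_enc L/ε₀.
E = 2k|λ_enc|/r = 2(8.99×10^9)(4.925×10^-5)/(0.191) = 4.64×10^6 N/C.

|E| = 4.64×10^6 N/C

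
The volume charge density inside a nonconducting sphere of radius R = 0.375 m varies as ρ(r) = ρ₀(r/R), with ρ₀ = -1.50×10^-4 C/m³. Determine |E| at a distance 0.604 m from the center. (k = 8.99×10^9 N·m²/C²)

By spherical symmetry E is radial; choose a Gaussian sphere of radius r = 0.604 m (r > R, all charge enclosed).
Q_enc = 4π ∫₀^R ρ₀(r'/R)^1 r'² dr' = 4πρ₀R³/4 = -2.485×10^-5 C.
Applying ∮E·dA = Q_enc/ε₀ with Φ = E(4πr²):
E = k|Q_enc|/r² = (8.99×10^9)(2.485e-5)/(0.604)² = 6.12e5 N/C.

E ≈ 6.12×10^5 N/C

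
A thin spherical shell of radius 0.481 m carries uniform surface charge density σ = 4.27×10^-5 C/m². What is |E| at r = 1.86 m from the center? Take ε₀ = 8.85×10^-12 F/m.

E = 3.23×10^5 N/C

Take a concentric spherical Gaussian surface of radius r = 1.86 m (r > 0.481 m).
The entire shell is enclosed: Q_enc = σ·4πR² = (4.27×10^-5)·4π·(0.481)² = 1.241×10^-4 C.
Since E is radial and uniform over the Gaussian sphere, Φ = E·4πr² = Q_enc/ε₀.
E = |Q_enc|/(4πε₀r²) = (1.241×10^-4)/(4π·8.85×10^-12·(1.86)²) = 3.23e5 N/C.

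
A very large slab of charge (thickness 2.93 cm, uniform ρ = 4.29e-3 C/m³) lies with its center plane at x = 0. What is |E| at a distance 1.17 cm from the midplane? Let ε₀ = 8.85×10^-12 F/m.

By symmetry E is perpendicular to the slab. A Gaussian pillbox from −1.17 cm to +1.17 cm (face area A) lies entirely within the slab.
Q_enc = ρ·(2x)·A and flux = 2EA, so 2EA = 2ρxA/ε₀ ⇒ E = |ρ|x/ε₀.
E = (4.29×10^-3)(0.0117)/(8.85×10^-12) = 5.67×10^6 N/C.

E ≈ 5.67×10^6 N/C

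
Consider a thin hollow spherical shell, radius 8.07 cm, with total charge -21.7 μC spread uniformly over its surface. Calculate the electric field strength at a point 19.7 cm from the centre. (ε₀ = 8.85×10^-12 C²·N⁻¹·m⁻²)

Take a concentric spherical Gaussian surface of radius r = 19.7 cm (r > 8.07 cm).
The entire shell is enclosed: Q_enc = -2.17e-5 C.
Applying ∮E·dA = Q_enc/ε₀ with Φ = E(4πr²):
E = |Q_enc|/(4πε₀r²) = (2.17×10^-5)/(4π·8.85×10^-12·(0.197)²) = 5.03×10^6 N/C.

|E| ≈ 5.03×10^6 N/C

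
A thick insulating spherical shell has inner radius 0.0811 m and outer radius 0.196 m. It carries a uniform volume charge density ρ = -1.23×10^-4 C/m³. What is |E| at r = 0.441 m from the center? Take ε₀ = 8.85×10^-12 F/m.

Use a concentric Gaussian sphere at r = 0.441 m (r > 0.196 m, enclosing the whole shell).
Q_enc = ρ·(4π/3)(b³ − a³) = (-1.23×10^-4)·(4π/3)·((0.196)³ − (0.0811)³) = -3.605×10^-6 C.
Gauss's law: E·4πr² = Q_enc/ε₀.
E = |Q_enc|/(4πε₀r²) = (3.605e-6)/(4π·8.85×10^-12·(0.441)²) = 1.67e5 N/C.

|E| ≈ 1.67×10^5 V/m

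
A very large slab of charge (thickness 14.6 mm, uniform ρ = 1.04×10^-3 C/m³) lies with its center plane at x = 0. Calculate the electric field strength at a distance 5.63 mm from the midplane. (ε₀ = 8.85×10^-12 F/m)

By symmetry E is perpendicular to the slab. A Gaussian pillbox from −5.63 mm to +5.63 mm (face area A) lies entirely within the slab.
Q_enc = ρ·(2x)·A and flux = 2EA, so 2EA = 2ρxA/ε₀ ⇒ E = |ρ|x/ε₀.
E = (1.04×10^-3)(0.00563)/(8.85×10^-12) = 6.62e5 N/C.

6.62e5 N/C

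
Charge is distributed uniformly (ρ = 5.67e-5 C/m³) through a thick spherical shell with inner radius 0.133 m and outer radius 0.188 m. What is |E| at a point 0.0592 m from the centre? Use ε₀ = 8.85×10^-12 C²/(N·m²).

E = 0

Symmetry ⇒ E = E(r) r̂. Gaussian sphere of radius r = 0.0592 m (r < 0.133 m, inside the empty cavity).
Q_enc = 0 (all charge lies at larger r); Gauss's law gives E = 0.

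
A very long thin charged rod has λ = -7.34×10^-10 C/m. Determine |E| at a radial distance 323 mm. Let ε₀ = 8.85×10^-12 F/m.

Coaxial Gaussian cylinder, radius r = 323 mm, length L.
Q_enc = λL, so λ_enc = -7.34e-10 C/m.
Gauss's law: E·2πrL = λ_enc L/ε₀.
E = |λ_enc|/(2πε₀r) = (7.34×10^-10)/(2π·8.85×10^-12·0.323) = 40.9 N/C.

E ≈ 40.9 N/C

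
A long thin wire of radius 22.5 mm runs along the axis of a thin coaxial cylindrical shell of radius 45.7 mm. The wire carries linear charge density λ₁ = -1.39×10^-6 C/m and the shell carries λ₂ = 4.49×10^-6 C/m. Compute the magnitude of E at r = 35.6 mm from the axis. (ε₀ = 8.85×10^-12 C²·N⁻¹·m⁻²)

E ≈ 7.02e5 N/C

Choose a coaxial cylinder of radius r = 35.6 mm (arbitrary length L) as the Gaussian surface (between the conductors, 22.5 mm < r < 45.7 mm).
Only the inner wire is enclosed; the outer shell contributes nothing inside itself. λ_enc = λ₁ = -1.39×10^-6 C/m.
By Gauss's law (flux through the curved wall only), E·2πrL = λ_enc L/ε₀.
E = |λ_enc|/(2πε₀r) = (1.39e-6)/(2π·8.85×10^-12·0.0356) = 7.02×10^5 N/C.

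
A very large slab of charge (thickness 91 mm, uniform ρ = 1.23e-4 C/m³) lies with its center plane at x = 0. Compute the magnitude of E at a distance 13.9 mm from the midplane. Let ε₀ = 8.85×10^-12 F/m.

By symmetry E is perpendicular to the slab. A Gaussian pillbox from −13.9 mm to +13.9 mm (face area A) lies entirely within the slab.
Q_enc = ρ·(2x)·A and flux = 2EA, so 2EA = 2ρxA/ε₀ ⇒ E = |ρ|x/ε₀.
E = (1.23×10^-4)(0.0139)/(8.85×10^-12) = 1.93×10^5 N/C.

E = 1.93×10^5 N/C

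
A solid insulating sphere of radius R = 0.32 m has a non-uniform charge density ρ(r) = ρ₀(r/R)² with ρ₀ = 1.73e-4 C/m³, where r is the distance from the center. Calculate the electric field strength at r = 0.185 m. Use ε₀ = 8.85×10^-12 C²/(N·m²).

|E| = 2.42e5 N/C

Symmetry ⇒ E = E(r) r̂. Gaussian sphere of radius r = 0.185 m (r < R).
Q_enc = ∫₀^r ρ(r')·4πr'² dr' = (4πρ₀/R²) ∫₀^r r'^4 dr' = 4πρ₀ r^5/(5·R²) = 9.201e-7 C.
Gauss's law: E·4πr² = Q_enc/ε₀.
E = |Q_enc|/(4πε₀r²) = (9.201×10^-7)/(4π·8.85×10^-12·(0.185)²) = 2.42×10^5 N/C.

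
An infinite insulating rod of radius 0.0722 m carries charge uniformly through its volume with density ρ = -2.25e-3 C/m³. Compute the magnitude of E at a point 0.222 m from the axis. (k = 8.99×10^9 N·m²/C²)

|E| = 2.98e6 N/C

Choose a coaxial cylinder of radius r = 0.222 m (arbitrary length L) as the Gaussian surface (r > 0.0722 m, full cross-section enclosed).
λ_enc = ρ·πR² = (-2.25×10^-3)π(0.0722)² = -3.685×10^-5 C/m.
Applying ∮E·dA = Q_enc/ε₀ with the end caps contributing no flux:
E = 2k|λ_enc|/r = 2(8.99×10^9)(3.685×10^-5)/(0.222) = 2.98×10^6 N/C.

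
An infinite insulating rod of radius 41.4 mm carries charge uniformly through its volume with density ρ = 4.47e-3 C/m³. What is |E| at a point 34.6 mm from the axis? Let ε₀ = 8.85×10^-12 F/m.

E ≈ 8.74×10^6 V/m

Take a coaxial cylindrical Gaussian surface of radius r = 34.6 mm and length L (r < R).
Charge inside radius r per length L is ρ·πr²·L, so λ_enc = ρπr² = 1.681×10^-5 C/m.
By Gauss's law (flux through the curved wall only), E·2πrL = λ_enc L/ε₀.
E = |λ_enc|/(2πε₀r) = (1.681×10^-5)/(2π·8.85×10^-12·0.0346) = 8.74e6 N/C.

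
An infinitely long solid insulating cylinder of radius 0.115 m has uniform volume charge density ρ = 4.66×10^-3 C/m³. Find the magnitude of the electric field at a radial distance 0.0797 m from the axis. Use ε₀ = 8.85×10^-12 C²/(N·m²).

Choose a coaxial cylinder of radius r = 0.0797 m (arbitrary length L) as the Gaussian surface (r < R).
Enclosed charge per unit length: λ_enc = ρ·πr² = (4.66e-3)π(0.0797)² = 9.299e-5 C/m.
By Gauss's law (flux through the curved wall only), E·2πrL = λ_enc L/ε₀.
E = |λ_enc|/(2πε₀r) = (9.299×10^-5)/(2π·8.85×10^-12·0.0797) = 2.10×10^7 N/C.

|E| = 2.10e7 N/C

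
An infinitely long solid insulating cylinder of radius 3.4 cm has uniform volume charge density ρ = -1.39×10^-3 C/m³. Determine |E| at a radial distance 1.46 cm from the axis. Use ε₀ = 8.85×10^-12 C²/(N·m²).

E ≈ 1.15e6 N/C

Take a coaxial cylindrical Gaussian surface of radius r = 1.46 cm and length L (r < R).
Charge inside radius r per length L is ρ·πr²·L, so λ_enc = ρπr² = -9.308e-7 C/m.
By Gauss's law (flux through the curved wall only), E·2πrL = λ_enc L/ε₀.
E = |λ_enc|/(2πε₀r) = (9.308×10^-7)/(2π·8.85×10^-12·0.0146) = 1.15×10^6 N/C.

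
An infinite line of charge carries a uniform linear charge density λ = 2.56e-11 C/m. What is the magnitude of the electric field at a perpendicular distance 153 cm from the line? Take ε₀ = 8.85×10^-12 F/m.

Take a coaxial cylindrical Gaussian surface of radius r = 153 cm and length L.
Q_enc = λL, so λ_enc = 2.56×10^-11 C/m.
Gauss's law: E·2πrL = λ_enc L/ε₀.
E = |λ_enc|/(2πε₀r) = (2.56e-11)/(2π·8.85×10^-12·1.53) = 0.301 N/C.

0.301 V/m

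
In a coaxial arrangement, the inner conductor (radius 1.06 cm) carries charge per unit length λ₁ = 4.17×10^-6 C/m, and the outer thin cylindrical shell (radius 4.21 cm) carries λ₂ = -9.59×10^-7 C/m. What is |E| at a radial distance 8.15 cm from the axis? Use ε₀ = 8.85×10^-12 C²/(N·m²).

E ≈ 7.09×10^5 N/C

Coaxial Gaussian cylinder, radius r = 8.15 cm, length L (r > 4.21 cm, enclosing both).
λ_enc = λ₁ + λ₂ = (4.17e-6) + (-9.59×10^-7) = 3.211×10^-6 C/m.
Gauss's law: E·2πrL = λ_enc L/ε₀.
E = |λ_enc|/(2πε₀r) = (3.211×10^-6)/(2π·8.85×10^-12·0.0815) = 7.09e5 N/C.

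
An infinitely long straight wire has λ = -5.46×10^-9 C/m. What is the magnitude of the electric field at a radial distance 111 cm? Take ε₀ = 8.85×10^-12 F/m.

Coaxial Gaussian cylinder, radius r = 111 cm, length L.
Q_enc = λL, so λ_enc = -5.46×10^-9 C/m.
Gauss's law: E·2πrL = λ_enc L/ε₀.
E = |λ_enc|/(2πε₀r) = (5.46×10^-9)/(2π·8.85×10^-12·1.11) = 88.5 N/C.

88.5 V/m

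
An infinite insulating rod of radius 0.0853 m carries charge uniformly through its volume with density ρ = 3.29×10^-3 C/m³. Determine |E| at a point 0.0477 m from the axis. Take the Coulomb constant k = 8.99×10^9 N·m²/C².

By cylindrical symmetry E is radial; use a coaxial Gaussian cylinder of radius 0.0477 m and length L (r < R).
Charge inside radius r per length L is ρ·πr²·L, so λ_enc = ρπr² = 2.352e-5 C/m.
Gauss's law: E·2πrL = λ_enc L/ε₀.
E = 2k|λ_enc|/r = 2(8.99×10^9)(2.352e-5)/(0.0477) = 8.86×10^6 N/C.

E ≈ 8.86×10^6 N/C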